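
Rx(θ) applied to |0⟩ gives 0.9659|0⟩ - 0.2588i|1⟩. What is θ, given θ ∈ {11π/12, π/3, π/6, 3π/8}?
π/6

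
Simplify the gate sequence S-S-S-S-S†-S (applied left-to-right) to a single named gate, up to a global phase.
I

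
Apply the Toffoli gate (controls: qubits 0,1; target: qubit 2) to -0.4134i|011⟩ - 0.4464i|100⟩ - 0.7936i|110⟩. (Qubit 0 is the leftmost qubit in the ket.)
-0.4134i|011⟩ - 0.4464i|100⟩ - 0.7936i|111⟩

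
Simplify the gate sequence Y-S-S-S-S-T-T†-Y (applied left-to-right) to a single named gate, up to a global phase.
I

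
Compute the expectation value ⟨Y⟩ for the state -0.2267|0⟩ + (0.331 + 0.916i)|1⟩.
-0.4153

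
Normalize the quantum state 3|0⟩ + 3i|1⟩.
1/√2|0⟩ + (1/√2)i|1⟩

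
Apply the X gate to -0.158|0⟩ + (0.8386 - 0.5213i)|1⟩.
(0.8386 - 0.5213i)|0⟩ - 0.158|1⟩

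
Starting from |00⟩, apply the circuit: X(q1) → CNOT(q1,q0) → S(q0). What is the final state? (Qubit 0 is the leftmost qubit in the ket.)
i|11⟩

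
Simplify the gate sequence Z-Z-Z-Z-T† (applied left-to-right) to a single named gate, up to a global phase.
T†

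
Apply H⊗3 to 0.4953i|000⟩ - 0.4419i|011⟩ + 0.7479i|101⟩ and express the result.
0.2833i|000⟩ + 0.06693i|001⟩ + 0.5958i|010⟩ - 0.2455i|011⟩ - 0.2455i|100⟩ + 0.5958i|101⟩ + 0.06693i|110⟩ + 0.2833i|111⟩

H⊗3 gives amp(|y⟩) = (1/2√2) Σ_x (−1)^(x·y) amp(|x⟩), where x·y is the number of positions in which both x and y have a 1.
|000⟩: (0.4953i - 0.4419i + 0.7479i)/(2√2) = 0.2833i
|001⟩: (0.4953i + 0.4419i - 0.7479i)/(2√2) = 0.06693i
|010⟩: (0.4953i + 0.4419i + 0.7479i)/(2√2) = 0.5958i
|011⟩: (0.4953i - 0.4419i - 0.7479i)/(2√2) = -0.2455i
|100⟩: (0.4953i - 0.4419i - 0.7479i)/(2√2) = -0.2455i
|101⟩: (0.4953i + 0.4419i + 0.7479i)/(2√2) = 0.5958i
|110⟩: (0.4953i + 0.4419i - 0.7479i)/(2√2) = 0.06693i
|111⟩: (0.4953i - 0.4419i + 0.7479i)/(2√2) = 0.2833i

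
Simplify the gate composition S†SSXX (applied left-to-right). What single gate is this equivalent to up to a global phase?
S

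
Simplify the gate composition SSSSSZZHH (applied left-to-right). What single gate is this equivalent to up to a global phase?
S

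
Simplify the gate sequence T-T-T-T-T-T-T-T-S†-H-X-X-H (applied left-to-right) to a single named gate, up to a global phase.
S†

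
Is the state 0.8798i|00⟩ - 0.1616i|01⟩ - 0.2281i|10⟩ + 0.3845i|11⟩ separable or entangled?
Entangled

Writing the state as a|00⟩ + b|01⟩ + c|10⟩ + d|11⟩, it is a product state iff ad − bc = 0.
Here (a, b, c, d) = (0.8798i, -0.1616i, -0.2281i, 0.3845i): ad − bc = (0.8798i)(0.3845i) − (-0.1616i)(-0.2281i) = -0.3014 ≠ 0, so the state is entangled.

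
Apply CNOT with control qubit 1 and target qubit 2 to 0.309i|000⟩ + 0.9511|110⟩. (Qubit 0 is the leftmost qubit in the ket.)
0.309i|000⟩ + 0.9511|111⟩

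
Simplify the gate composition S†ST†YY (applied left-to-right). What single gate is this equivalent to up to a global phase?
T†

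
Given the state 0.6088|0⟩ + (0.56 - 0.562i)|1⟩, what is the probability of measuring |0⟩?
0.3706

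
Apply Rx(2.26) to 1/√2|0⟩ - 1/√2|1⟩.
(0.3017 + 0.6395i)|0⟩ + (-0.3017 - 0.6395i)|1⟩

Rx(2.26) = [[cos(θ/2), −i·sin(θ/2)], [−i·sin(θ/2), cos(θ/2)]]; θ = 2.26, cos(θ/2) ≈ 0.42666, sin(θ/2) ≈ 0.904412.
With a = amp(|0⟩) = 1/√2 and b = amp(|1⟩) = -1/√2:
new amp(|0⟩) = (0.42666)·a + (-0.904412i)·b = (0.3017 + 0.6395i)
new amp(|1⟩) = (-0.904412i)·a + (0.42666)·b = (-0.3017 - 0.6395i)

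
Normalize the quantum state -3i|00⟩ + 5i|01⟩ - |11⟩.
-0.5071i|00⟩ + 0.8452i|01⟩ - 0.169|11⟩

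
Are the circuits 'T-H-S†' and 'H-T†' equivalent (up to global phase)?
No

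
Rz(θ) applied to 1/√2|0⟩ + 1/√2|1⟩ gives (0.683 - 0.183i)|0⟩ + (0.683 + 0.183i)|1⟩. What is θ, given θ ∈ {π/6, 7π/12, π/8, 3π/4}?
π/6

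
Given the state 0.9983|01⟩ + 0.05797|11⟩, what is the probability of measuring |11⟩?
0.003361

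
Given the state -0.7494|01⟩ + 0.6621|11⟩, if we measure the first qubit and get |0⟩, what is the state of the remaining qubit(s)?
-|1⟩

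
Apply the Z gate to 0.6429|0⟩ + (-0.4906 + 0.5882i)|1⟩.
0.6429|0⟩ + (0.4906 - 0.5882i)|1⟩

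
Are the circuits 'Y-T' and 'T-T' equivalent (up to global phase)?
No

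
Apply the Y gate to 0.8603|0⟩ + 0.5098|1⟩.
-0.5098i|0⟩ + 0.8603i|1⟩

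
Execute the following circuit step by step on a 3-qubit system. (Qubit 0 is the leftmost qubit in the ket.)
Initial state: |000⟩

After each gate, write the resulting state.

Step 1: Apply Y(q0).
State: i|100⟩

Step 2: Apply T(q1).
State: i|100⟩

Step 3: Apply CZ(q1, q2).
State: i|100⟩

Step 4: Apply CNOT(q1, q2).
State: i|100⟩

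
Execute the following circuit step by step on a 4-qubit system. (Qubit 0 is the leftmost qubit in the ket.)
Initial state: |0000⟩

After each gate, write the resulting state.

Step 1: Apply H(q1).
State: 1/√2|0000⟩ + 1/√2|0100⟩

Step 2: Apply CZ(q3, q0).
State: 1/√2|0000⟩ + 1/√2|0100⟩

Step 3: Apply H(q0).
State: 1/2|0000⟩ + 1/2|0100⟩ + 1/2|1000⟩ + 1/2|1100⟩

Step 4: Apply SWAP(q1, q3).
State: 1/2|0000⟩ + 1/2|0001⟩ + 1/2|1000⟩ + 1/2|1001⟩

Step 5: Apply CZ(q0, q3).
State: 1/2|0000⟩ + 1/2|0001⟩ + 1/2|1000⟩ - 1/2|1001⟩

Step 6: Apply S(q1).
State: 1/2|0000⟩ + 1/2|0001⟩ + 1/2|1000⟩ - 1/2|1001⟩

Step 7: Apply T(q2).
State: 1/2|0000⟩ + 1/2|0001⟩ + 1/2|1000⟩ - 1/2|1001⟩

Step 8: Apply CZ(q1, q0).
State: 1/2|0000⟩ + 1/2|0001⟩ + 1/2|1000⟩ - 1/2|1001⟩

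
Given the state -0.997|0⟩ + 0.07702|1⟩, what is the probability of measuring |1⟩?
0.005932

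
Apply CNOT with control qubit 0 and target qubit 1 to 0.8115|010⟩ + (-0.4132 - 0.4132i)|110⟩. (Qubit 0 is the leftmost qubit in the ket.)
0.8115|010⟩ + (-0.4132 - 0.4132i)|100⟩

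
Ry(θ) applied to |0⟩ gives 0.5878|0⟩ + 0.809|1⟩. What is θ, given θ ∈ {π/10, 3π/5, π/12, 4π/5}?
3π/5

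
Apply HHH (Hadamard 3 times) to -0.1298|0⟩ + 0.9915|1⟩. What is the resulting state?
0.6093|0⟩ - 0.7929|1⟩

H² = I, so H^3 = H: a single Hadamard. With (a, b) = (-0.1298, 0.9915), H gives ((a + b)/√2, (a − b)/√2) = (0.6093, -0.7929).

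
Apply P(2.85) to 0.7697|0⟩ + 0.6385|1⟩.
0.7697|0⟩ + (-0.6115 + 0.1836i)|1⟩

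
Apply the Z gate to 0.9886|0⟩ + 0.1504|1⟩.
0.9886|0⟩ - 0.1504|1⟩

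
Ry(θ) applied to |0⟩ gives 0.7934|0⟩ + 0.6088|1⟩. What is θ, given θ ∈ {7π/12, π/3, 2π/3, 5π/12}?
5π/12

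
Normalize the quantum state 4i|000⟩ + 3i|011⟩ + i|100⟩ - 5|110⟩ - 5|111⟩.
0.4588i|000⟩ + 0.3441i|011⟩ + 0.1147i|100⟩ - 0.5735|110⟩ - 0.5735|111⟩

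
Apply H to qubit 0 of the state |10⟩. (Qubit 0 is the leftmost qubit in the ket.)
1/√2|00⟩ - 1/√2|10⟩

H on qubit 0 mixes each pair of kets that differ only in qubit 0: amplitudes (a, b) of (|…0…⟩, |…1…⟩) become ((a + b)/√2, (a − b)/√2). Kets absent from the input have amplitude 0.
(|00⟩, |10⟩): (a, b) = (0, 1) → (1/√2, -1/√2)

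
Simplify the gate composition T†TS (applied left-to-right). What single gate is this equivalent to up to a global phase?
S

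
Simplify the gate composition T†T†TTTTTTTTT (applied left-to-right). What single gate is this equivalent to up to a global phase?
T†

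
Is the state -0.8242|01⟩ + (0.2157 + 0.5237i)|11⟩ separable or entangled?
Separable

Writing the state as a|00⟩ + b|01⟩ + c|10⟩ + d|11⟩, it is a product state iff ad − bc = 0.
Here (a, b, c, d) = (0, -0.8242, 0, (0.2157 + 0.5237i)): ad − bc = (0)(0.2157 + 0.5237i) − (-0.8242)(0) = 0, so the state is separable.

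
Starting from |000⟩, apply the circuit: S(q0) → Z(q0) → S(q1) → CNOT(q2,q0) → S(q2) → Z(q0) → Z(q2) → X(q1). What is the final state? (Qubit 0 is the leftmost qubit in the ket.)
|010⟩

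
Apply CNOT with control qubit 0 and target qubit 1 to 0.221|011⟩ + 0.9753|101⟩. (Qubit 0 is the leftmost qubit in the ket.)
0.221|011⟩ + 0.9753|111⟩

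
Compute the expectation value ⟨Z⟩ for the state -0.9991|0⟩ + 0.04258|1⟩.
0.9964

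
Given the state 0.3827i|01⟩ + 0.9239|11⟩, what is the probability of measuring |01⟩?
0.1465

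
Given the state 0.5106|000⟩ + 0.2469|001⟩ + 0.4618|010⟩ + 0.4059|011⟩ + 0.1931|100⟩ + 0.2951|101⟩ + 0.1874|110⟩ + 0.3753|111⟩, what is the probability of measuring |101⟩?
0.08708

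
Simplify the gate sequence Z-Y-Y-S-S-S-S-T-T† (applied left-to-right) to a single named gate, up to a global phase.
Z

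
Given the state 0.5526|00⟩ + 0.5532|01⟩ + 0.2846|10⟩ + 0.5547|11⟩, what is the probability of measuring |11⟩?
0.3077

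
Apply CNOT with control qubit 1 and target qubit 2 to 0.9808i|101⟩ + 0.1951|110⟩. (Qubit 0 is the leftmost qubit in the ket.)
0.9808i|101⟩ + 0.1951|111⟩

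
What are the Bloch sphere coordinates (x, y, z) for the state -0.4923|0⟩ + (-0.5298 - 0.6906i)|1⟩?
(0.5216, 0.68, -0.5153)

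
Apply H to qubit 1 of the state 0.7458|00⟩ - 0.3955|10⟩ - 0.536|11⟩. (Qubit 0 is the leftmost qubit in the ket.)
0.5274|00⟩ + 0.5274|01⟩ - 0.6587|10⟩ + 0.09935|11⟩

H on qubit 1 mixes each pair of kets that differ only in qubit 1: amplitudes (a, b) of (|…0…⟩, |…1…⟩) become ((a + b)/√2, (a − b)/√2). Kets absent from the input have amplitude 0.
(|00⟩, |01⟩): (a, b) = (0.7458, 0) → (0.5274, 0.5274)
(|10⟩, |11⟩): (a, b) = (-0.3955, -0.536) → (-0.6587, 0.09935)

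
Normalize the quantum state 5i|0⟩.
i|0⟩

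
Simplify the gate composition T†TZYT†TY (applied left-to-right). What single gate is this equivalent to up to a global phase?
Z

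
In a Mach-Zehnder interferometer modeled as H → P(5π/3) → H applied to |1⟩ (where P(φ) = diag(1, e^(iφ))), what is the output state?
(0.25 + 0.433i)|0⟩ + (0.75 - 0.433i)|1⟩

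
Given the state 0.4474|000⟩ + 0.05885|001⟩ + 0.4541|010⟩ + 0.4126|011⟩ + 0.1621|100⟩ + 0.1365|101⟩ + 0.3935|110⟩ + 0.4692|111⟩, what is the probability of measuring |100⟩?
0.02628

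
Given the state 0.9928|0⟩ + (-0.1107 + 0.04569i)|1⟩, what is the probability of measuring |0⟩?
0.9857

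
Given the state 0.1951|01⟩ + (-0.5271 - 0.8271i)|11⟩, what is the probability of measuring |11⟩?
0.9619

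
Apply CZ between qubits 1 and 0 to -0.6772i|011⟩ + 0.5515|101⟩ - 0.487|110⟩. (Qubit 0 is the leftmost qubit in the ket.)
-0.6772i|011⟩ + 0.5515|101⟩ + 0.487|110⟩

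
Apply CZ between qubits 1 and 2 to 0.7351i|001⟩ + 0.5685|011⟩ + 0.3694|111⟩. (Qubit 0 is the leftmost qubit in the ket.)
0.7351i|001⟩ - 0.5685|011⟩ - 0.3694|111⟩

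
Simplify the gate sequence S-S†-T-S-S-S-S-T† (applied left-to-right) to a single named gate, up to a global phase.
I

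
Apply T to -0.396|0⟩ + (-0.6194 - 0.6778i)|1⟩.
-0.396|0⟩ + (0.0413 - 0.9173i)|1⟩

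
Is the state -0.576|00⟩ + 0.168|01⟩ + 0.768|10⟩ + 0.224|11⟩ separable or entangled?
Entangled

Writing the state as a|00⟩ + b|01⟩ + c|10⟩ + d|11⟩, it is a product state iff ad − bc = 0.
Here (a, b, c, d) = (-0.576, 0.168, 0.768, 0.224): ad − bc = (-0.576)(0.224) − (0.168)(0.768) = -0.258 ≠ 0, so the state is entangled.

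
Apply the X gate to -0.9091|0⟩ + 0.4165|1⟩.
0.4165|0⟩ - 0.9091|1⟩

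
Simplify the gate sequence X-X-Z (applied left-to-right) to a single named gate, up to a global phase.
Z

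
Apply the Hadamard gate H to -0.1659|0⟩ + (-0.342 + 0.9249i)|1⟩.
(-0.3591 + 0.654i)|0⟩ + (0.1245 - 0.654i)|1⟩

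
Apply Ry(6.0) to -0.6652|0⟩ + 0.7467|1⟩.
0.5532|0⟩ - 0.8331|1⟩

Ry(6.0) = [[cos(θ/2), −sin(θ/2)], [sin(θ/2), cos(θ/2)]]; θ = 6.0, cos(θ/2) ≈ -0.989992, sin(θ/2) ≈ 0.14112.
With a = amp(|0⟩) = -0.6652 and b = amp(|1⟩) = 0.7467:
new amp(|0⟩) = (-0.989992)·a + (-0.14112)·b = 0.5532
new amp(|1⟩) = (0.14112)·a + (-0.989992)·b = -0.8331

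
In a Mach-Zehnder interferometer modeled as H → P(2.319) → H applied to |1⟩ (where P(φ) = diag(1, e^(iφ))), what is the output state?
(0.8402 - 0.3665i)|0⟩ + (0.1598 + 0.3665i)|1⟩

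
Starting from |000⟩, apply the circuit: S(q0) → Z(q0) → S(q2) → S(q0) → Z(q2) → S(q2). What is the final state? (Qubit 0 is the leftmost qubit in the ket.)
|000⟩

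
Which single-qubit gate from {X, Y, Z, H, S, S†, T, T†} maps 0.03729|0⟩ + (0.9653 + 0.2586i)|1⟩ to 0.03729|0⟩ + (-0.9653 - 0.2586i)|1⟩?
Z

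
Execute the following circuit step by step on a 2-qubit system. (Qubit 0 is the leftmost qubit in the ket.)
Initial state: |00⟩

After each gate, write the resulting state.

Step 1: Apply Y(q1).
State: i|01⟩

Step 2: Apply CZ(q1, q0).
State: i|01⟩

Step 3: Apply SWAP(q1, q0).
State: i|10⟩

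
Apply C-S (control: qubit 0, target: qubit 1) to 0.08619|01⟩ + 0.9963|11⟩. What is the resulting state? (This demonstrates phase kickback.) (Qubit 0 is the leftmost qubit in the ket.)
0.08619|01⟩ + 0.9963i|11⟩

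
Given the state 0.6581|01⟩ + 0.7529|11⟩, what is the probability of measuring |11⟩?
0.5669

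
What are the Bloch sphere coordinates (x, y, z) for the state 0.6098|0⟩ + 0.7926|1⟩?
(0.9667, 0, -0.2564)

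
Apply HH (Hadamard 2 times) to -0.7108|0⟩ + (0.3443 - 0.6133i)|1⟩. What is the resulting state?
-0.7108|0⟩ + (0.3443 - 0.6133i)|1⟩

H² = I, so an even number of Hadamards cancels: H^2 = I and the state is unchanged.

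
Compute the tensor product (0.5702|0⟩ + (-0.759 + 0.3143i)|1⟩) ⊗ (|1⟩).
0.5702|01⟩ + (-0.759 + 0.3143i)|11⟩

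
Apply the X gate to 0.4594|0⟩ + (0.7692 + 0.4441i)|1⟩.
(0.7692 + 0.4441i)|0⟩ + 0.4594|1⟩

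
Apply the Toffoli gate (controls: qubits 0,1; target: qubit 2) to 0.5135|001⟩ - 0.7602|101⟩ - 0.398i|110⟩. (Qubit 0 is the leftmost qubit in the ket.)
0.5135|001⟩ - 0.7602|101⟩ - 0.398i|111⟩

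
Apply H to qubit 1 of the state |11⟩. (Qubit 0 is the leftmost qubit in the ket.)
1/√2|10⟩ - 1/√2|11⟩

H on qubit 1 mixes each pair of kets that differ only in qubit 1: amplitudes (a, b) of (|…0…⟩, |…1…⟩) become ((a + b)/√2, (a − b)/√2). Kets absent from the input have amplitude 0.
(|10⟩, |11⟩): (a, b) = (0, 1) → (1/√2, -1/√2)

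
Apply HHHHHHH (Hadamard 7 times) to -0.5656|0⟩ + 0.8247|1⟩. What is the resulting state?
0.1832|0⟩ - 0.9831|1⟩

H² = I, so H^7 = H: a single Hadamard. With (a, b) = (-0.5656, 0.8247), H gives ((a + b)/√2, (a − b)/√2) = (0.1832, -0.9831).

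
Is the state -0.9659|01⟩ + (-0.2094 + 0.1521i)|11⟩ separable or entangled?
Separable

Writing the state as a|00⟩ + b|01⟩ + c|10⟩ + d|11⟩, it is a product state iff ad − bc = 0.
Here (a, b, c, d) = (0, -0.9659, 0, (-0.2094 + 0.1521i)): ad − bc = (0)(-0.2094 + 0.1521i) − (-0.9659)(0) = 0, so the state is separable.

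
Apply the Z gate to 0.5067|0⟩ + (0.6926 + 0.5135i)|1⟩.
0.5067|0⟩ + (-0.6926 - 0.5135i)|1⟩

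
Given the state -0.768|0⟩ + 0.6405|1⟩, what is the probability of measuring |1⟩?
0.4102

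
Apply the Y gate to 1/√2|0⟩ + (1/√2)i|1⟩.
1/√2|0⟩ + (1/√2)i|1⟩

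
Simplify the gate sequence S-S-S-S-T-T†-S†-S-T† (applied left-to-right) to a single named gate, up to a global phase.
T†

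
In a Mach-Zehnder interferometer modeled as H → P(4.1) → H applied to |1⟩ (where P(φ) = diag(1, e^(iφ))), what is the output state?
(0.7874 + 0.4091i)|0⟩ + (0.2126 - 0.4091i)|1⟩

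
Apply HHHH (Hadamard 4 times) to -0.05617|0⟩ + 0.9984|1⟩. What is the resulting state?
-0.05617|0⟩ + 0.9984|1⟩

H² = I, so an even number of Hadamards cancels: H^4 = I and the state is unchanged.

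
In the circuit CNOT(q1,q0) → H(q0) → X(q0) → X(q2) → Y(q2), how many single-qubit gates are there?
4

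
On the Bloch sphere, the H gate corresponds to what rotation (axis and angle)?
Rotation by π around the (x+z)/√2 axis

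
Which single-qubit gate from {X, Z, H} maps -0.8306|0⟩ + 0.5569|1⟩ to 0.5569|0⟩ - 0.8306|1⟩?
X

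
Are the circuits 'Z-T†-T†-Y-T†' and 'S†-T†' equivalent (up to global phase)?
No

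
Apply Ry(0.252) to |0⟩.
0.9921|0⟩ + 0.1257|1⟩

Ry(0.252) = [[cos(θ/2), −sin(θ/2)], [sin(θ/2), cos(θ/2)]]; θ = 0.252, cos(θ/2) ≈ 0.992072, sin(θ/2) ≈ 0.125667.
With a = amp(|0⟩) = 1 and b = amp(|1⟩) = 0:
new amp(|0⟩) = (0.992072)·a + (-0.125667)·b = 0.9921
new amp(|1⟩) = (0.125667)·a + (0.992072)·b = 0.1257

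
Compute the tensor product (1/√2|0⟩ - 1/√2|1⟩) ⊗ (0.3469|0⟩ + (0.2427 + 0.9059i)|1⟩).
0.2453|00⟩ + (0.1716 + 0.6406i)|01⟩ - 0.2453|10⟩ + (-0.1716 - 0.6406i)|11⟩

amp(|b₁b₂…⟩) = product of the factor amplitudes for bits b₁, b₂, …; only kets whose every factor amplitude is nonzero survive.
|00⟩: (1/√2)(0.3469) = 0.2453
|01⟩: (1/√2)(0.2427 + 0.9059i) = (0.1716 + 0.6406i)
|10⟩: (-1/√2)(0.3469) = -0.2453
|11⟩: (-1/√2)(0.2427 + 0.9059i) = (-0.1716 - 0.6406i)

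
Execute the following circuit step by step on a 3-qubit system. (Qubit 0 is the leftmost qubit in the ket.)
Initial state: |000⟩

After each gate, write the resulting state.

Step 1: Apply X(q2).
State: |001⟩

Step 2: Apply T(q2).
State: (1/√2 + (1/√2)i)|001⟩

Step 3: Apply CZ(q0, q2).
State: (1/√2 + (1/√2)i)|001⟩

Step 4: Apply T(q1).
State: (1/√2 + (1/√2)i)|001⟩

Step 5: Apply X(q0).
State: (1/√2 + (1/√2)i)|101⟩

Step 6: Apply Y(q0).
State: (1/√2 - (1/√2)i)|001⟩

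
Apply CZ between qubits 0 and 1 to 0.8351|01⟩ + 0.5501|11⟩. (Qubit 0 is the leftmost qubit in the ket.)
0.8351|01⟩ - 0.5501|11⟩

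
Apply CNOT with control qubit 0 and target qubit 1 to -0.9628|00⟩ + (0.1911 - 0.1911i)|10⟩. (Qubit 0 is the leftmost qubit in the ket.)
-0.9628|00⟩ + (0.1911 - 0.1911i)|11⟩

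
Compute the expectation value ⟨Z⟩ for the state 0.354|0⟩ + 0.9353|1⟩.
-0.7495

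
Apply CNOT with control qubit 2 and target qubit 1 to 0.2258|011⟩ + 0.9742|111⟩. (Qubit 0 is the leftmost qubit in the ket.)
0.2258|001⟩ + 0.9742|101⟩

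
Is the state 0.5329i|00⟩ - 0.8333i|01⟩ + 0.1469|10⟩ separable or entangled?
Entangled

Writing the state as a|00⟩ + b|01⟩ + c|10⟩ + d|11⟩, it is a product state iff ad − bc = 0.
Here (a, b, c, d) = (0.5329i, -0.8333i, 0.1469, 0): ad − bc = (0.5329i)(0) − (-0.8333i)(0.1469) = 0.1224i ≠ 0, so the state is entangled.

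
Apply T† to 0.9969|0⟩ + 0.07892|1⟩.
0.9969|0⟩ + (0.0558 - 0.0558i)|1⟩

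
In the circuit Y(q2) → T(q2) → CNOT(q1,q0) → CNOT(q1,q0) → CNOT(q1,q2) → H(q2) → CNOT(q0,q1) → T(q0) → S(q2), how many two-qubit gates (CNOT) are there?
4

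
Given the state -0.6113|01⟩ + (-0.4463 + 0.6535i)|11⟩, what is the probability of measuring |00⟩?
0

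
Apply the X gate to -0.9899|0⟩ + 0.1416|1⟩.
0.1416|0⟩ - 0.9899|1⟩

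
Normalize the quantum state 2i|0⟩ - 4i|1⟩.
(1/√5)i|0⟩ - 0.8944i|1⟩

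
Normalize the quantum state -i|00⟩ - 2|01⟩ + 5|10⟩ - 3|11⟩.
-0.1601i|00⟩ - 0.3203|01⟩ + 0.8006|10⟩ - 0.4804|11⟩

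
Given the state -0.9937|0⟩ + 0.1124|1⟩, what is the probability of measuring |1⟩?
0.01263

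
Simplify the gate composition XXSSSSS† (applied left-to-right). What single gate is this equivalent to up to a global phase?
S†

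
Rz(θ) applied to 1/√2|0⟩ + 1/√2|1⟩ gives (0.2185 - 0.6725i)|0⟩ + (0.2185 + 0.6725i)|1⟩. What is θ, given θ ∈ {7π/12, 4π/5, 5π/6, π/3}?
4π/5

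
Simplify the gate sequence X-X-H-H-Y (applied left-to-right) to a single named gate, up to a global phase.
Y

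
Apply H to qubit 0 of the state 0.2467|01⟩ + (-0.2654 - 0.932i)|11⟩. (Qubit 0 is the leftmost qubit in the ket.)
(-0.01322 - 0.659i)|01⟩ + (0.3621 + 0.659i)|11⟩

H on qubit 0 mixes each pair of kets that differ only in qubit 0: amplitudes (a, b) of (|…0…⟩, |…1…⟩) become ((a + b)/√2, (a − b)/√2). Kets absent from the input have amplitude 0.
(|01⟩, |11⟩): (a, b) = (0.2467, (-0.2654 - 0.932i)) → ((-0.01322 - 0.659i), (0.3621 + 0.659i))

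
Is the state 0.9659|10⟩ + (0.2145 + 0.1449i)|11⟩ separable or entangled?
Separable

Writing the state as a|00⟩ + b|01⟩ + c|10⟩ + d|11⟩, it is a product state iff ad − bc = 0.
Here (a, b, c, d) = (0, 0, 0.9659, (0.2145 + 0.1449i)): ad − bc = (0)(0.2145 + 0.1449i) − (0)(0.9659) = 0, so the state is separable.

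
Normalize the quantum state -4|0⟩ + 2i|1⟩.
-0.8944|0⟩ + (1/√5)i|1⟩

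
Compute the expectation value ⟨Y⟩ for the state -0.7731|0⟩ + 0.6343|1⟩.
0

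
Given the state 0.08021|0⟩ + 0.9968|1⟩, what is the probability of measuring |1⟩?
0.9936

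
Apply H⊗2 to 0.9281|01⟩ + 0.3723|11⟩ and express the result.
0.6502|00⟩ - 0.6502|01⟩ + 0.2779|10⟩ - 0.2779|11⟩

H⊗2 gives amp(|y⟩) = (1/2) Σ_x (−1)^(x·y) amp(|x⟩), where x·y is the number of positions in which both x and y have a 1.
|00⟩: (0.9281 + 0.3723)/2 = 0.6502
|01⟩: (-0.9281 - 0.3723)/2 = -0.6502
|10⟩: (0.9281 - 0.3723)/2 = 0.2779
|11⟩: (-0.9281 + 0.3723)/2 = -0.2779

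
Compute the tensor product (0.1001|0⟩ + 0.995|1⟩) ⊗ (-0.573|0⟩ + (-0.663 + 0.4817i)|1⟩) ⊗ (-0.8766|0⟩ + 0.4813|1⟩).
0.05028|000⟩ - 0.02761|001⟩ + (0.05818 - 0.04227i)|010⟩ + (-0.03194 + 0.02321i)|011⟩ + 0.4998|100⟩ - 0.2744|101⟩ + (0.5783 - 0.4201i)|110⟩ + (-0.3175 + 0.2307i)|111⟩

amp(|b₁b₂…⟩) = product of the factor amplitudes for bits b₁, b₂, …; only kets whose every factor amplitude is nonzero survive.
|000⟩: (0.1001)(-0.573)(-0.8766) = 0.05028
|001⟩: (0.1001)(-0.573)(0.4813) = -0.02761
|010⟩: (0.1001)(-0.663 + 0.4817i)(-0.8766) = (0.05818 - 0.04227i)
|011⟩: (0.1001)(-0.663 + 0.4817i)(0.4813) = (-0.03194 + 0.02321i)
|100⟩: (0.995)(-0.573)(-0.8766) = 0.4998
|101⟩: (0.995)(-0.573)(0.4813) = -0.2744
|110⟩: (0.995)(-0.663 + 0.4817i)(-0.8766) = (0.5783 - 0.4201i)
|111⟩: (0.995)(-0.663 + 0.4817i)(0.4813) = (-0.3175 + 0.2307i)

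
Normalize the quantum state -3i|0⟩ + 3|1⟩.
-(1/√2)i|0⟩ + 1/√2|1⟩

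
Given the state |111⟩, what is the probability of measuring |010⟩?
0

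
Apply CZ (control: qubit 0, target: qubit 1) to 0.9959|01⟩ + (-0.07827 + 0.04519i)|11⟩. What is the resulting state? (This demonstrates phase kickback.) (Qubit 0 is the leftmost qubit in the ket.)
0.9959|01⟩ + (0.07827 - 0.04519i)|11⟩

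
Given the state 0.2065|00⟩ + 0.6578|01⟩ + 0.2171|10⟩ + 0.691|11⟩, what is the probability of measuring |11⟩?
0.4775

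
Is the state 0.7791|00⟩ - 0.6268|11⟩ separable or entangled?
Entangled

Writing the state as a|00⟩ + b|01⟩ + c|10⟩ + d|11⟩, it is a product state iff ad − bc = 0.
Here (a, b, c, d) = (0.7791, 0, 0, -0.6268): ad − bc = (0.7791)(-0.6268) − (0)(0) = -0.4883 ≠ 0, so the state is entangled.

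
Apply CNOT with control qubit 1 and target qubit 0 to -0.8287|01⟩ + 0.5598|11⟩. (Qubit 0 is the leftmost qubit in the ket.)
0.5598|01⟩ - 0.8287|11⟩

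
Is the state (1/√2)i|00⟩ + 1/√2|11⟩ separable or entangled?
Entangled

Writing the state as a|00⟩ + b|01⟩ + c|10⟩ + d|11⟩, it is a product state iff ad − bc = 0.
Here (a, b, c, d) = ((1/√2)i, 0, 0, 1/√2): ad − bc = ((1/√2)i)(1/√2) − (0)(0) = (1/2)i ≠ 0, so the state is entangled.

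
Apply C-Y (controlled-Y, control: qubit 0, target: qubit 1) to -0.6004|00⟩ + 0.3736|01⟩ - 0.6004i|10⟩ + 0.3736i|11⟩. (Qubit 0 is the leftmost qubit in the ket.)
-0.6004|00⟩ + 0.3736|01⟩ + 0.3736|10⟩ + 0.6004|11⟩

C-Y leaves the control-|0⟩ kets |00⟩, |01⟩ unchanged and applies Y to qubit 1 on the control-|1⟩ pair (|10⟩, |11⟩).
Y = [[0, -i], [i, 0]].
With a = amp(|10⟩) = -0.6004i and b = amp(|11⟩) = 0.3736i:
new amp(|10⟩) = (-i)·b = 0.3736
new amp(|11⟩) = (i)·a = 0.6004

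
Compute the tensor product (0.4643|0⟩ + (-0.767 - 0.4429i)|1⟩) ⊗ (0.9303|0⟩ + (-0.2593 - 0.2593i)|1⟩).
0.4319|00⟩ + (-0.1204 - 0.1204i)|01⟩ + (-0.7135 - 0.412i)|10⟩ + (0.08404 + 0.3137i)|11⟩

amp(|b₁b₂…⟩) = product of the factor amplitudes for bits b₁, b₂, …; only kets whose every factor amplitude is nonzero survive.
|00⟩: (0.4643)(0.9303) = 0.4319
|01⟩: (0.4643)(-0.2593 - 0.2593i) = (-0.1204 - 0.1204i)
|10⟩: (-0.767 - 0.4429i)(0.9303) = (-0.7135 - 0.412i)
|11⟩: (-0.767 - 0.4429i)(-0.2593 - 0.2593i) = (0.08404 + 0.3137i)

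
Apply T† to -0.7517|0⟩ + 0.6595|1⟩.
-0.7517|0⟩ + (0.4663 - 0.4663i)|1⟩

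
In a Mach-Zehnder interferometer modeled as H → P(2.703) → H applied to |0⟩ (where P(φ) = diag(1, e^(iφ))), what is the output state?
(0.04732 + 0.2123i)|0⟩ + (0.9527 - 0.2123i)|1⟩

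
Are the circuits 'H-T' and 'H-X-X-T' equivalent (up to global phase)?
Yes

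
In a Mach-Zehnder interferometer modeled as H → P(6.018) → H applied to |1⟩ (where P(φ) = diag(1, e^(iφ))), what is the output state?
(0.01748 + 0.131i)|0⟩ + (0.9825 - 0.131i)|1⟩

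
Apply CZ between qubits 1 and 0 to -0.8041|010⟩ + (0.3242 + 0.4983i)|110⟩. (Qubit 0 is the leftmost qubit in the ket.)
-0.8041|010⟩ + (-0.3242 - 0.4983i)|110⟩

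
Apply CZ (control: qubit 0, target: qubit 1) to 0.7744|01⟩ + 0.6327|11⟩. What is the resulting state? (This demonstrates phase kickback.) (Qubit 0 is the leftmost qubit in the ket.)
0.7744|01⟩ - 0.6327|11⟩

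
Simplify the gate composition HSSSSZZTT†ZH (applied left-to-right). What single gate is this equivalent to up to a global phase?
X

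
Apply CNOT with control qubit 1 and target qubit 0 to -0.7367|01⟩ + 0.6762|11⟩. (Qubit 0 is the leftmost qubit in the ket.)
0.6762|01⟩ - 0.7367|11⟩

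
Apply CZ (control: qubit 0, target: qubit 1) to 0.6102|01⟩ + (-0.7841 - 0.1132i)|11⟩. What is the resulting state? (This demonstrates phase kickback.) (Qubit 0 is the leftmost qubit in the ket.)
0.6102|01⟩ + (0.7841 + 0.1132i)|11⟩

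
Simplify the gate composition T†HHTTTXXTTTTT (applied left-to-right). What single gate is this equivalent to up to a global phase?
T†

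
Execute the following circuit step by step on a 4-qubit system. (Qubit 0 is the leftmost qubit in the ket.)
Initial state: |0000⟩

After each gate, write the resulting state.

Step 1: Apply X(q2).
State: |0010⟩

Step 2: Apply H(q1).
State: 1/√2|0010⟩ + 1/√2|0110⟩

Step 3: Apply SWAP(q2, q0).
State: 1/√2|1000⟩ + 1/√2|1100⟩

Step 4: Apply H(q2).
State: 1/2|1000⟩ + 1/2|1010⟩ + 1/2|1100⟩ + 1/2|1110⟩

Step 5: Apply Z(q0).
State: -1/2|1000⟩ - 1/2|1010⟩ - 1/2|1100⟩ - 1/2|1110⟩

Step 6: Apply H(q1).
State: -1/√2|1000⟩ - 1/√2|1010⟩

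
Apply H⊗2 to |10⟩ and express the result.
1/2|00⟩ + 1/2|01⟩ - 1/2|10⟩ - 1/2|11⟩

H⊗2 gives amp(|y⟩) = (1/2) Σ_x (−1)^(x·y) amp(|x⟩), where x·y is the number of positions in which both x and y have a 1.
|00⟩: (1)/2 = 1/2
|01⟩: (1)/2 = 1/2
|10⟩: (-1)/2 = -1/2
|11⟩: (-1)/2 = -1/2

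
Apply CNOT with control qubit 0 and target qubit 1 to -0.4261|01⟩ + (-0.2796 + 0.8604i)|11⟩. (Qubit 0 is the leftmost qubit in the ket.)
-0.4261|01⟩ + (-0.2796 + 0.8604i)|10⟩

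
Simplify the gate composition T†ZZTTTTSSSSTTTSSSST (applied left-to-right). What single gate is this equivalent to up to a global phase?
T†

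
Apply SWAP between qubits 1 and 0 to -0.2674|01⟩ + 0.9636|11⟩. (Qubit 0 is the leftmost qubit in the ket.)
-0.2674|10⟩ + 0.9636|11⟩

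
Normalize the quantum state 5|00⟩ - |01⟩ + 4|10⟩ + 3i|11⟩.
0.7001|00⟩ - 0.14|01⟩ + 0.5601|10⟩ + 0.4201i|11⟩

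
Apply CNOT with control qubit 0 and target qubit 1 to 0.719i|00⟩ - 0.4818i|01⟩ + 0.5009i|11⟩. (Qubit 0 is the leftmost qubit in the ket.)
0.719i|00⟩ - 0.4818i|01⟩ + 0.5009i|10⟩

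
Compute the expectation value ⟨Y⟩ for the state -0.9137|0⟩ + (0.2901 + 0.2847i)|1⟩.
-0.5203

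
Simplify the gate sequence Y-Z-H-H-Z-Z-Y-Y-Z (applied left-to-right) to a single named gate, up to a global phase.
Y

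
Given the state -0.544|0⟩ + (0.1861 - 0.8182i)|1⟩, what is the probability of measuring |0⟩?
0.2959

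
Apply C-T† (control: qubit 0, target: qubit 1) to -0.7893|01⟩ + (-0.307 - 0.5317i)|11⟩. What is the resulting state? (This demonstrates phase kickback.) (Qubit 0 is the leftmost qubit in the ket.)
-0.7893|01⟩ + (-0.5931 - 0.1589i)|11⟩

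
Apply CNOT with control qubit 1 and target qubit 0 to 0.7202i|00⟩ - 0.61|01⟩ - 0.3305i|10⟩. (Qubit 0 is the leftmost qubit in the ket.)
0.7202i|00⟩ - 0.3305i|10⟩ - 0.61|11⟩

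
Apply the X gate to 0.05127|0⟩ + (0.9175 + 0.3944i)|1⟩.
(0.9175 + 0.3944i)|0⟩ + 0.05127|1⟩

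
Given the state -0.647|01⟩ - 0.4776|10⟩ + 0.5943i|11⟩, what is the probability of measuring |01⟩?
0.4186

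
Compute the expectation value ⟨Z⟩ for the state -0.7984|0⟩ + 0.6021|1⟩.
0.2749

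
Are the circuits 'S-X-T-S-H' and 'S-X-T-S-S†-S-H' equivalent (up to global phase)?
Yes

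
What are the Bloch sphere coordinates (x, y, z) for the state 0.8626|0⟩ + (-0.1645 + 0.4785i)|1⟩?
(-0.2838, 0.8255, 0.4881)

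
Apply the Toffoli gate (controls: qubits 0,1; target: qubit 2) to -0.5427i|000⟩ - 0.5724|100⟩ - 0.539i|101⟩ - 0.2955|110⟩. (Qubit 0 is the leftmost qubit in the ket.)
-0.5427i|000⟩ - 0.5724|100⟩ - 0.539i|101⟩ - 0.2955|111⟩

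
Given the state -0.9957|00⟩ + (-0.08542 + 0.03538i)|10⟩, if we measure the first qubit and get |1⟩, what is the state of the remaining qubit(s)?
(-0.9239 + 0.3827i)|0⟩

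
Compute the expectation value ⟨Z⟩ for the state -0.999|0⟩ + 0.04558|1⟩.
0.9959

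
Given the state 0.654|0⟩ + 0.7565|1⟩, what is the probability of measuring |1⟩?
0.5723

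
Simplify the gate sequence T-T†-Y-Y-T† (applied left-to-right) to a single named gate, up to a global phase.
T†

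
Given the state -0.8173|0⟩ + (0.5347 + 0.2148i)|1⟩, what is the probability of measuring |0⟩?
0.668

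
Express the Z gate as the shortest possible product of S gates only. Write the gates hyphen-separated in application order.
S-S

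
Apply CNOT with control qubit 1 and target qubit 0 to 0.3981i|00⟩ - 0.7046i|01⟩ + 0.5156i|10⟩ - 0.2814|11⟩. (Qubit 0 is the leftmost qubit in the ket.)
0.3981i|00⟩ - 0.2814|01⟩ + 0.5156i|10⟩ - 0.7046i|11⟩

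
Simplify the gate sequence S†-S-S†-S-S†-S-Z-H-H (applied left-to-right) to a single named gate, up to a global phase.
Z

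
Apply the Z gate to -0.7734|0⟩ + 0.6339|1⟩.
-0.7734|0⟩ - 0.6339|1⟩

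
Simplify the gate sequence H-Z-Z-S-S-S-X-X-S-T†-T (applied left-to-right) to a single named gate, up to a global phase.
H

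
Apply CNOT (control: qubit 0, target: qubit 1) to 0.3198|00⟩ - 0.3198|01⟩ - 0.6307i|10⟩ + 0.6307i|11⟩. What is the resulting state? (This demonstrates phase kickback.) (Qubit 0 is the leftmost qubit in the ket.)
0.3198|00⟩ - 0.3198|01⟩ + 0.6307i|10⟩ - 0.6307i|11⟩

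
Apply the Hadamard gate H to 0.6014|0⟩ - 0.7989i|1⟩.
(0.4253 - 0.5649i)|0⟩ + (0.4253 + 0.5649i)|1⟩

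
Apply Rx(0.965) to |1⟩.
-0.464i|0⟩ + 0.8858|1⟩

Rx(0.965) = [[cos(θ/2), −i·sin(θ/2)], [−i·sin(θ/2), cos(θ/2)]]; θ = 0.965, cos(θ/2) ≈ 0.885838, sin(θ/2) ≈ 0.463995.
With a = amp(|0⟩) = 0 and b = amp(|1⟩) = 1:
new amp(|0⟩) = (0.885838)·a + (-0.463995i)·b = -0.464i
new amp(|1⟩) = (-0.463995i)·a + (0.885838)·b = 0.8858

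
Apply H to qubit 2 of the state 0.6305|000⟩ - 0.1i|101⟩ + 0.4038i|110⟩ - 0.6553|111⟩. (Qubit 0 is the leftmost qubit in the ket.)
0.4458|000⟩ + 0.4458|001⟩ - 0.07071i|100⟩ + 0.07071i|101⟩ + (-0.4634 + 0.2855i)|110⟩ + (0.4634 + 0.2855i)|111⟩

H on qubit 2 mixes each pair of kets that differ only in qubit 2: amplitudes (a, b) of (|…0…⟩, |…1…⟩) become ((a + b)/√2, (a − b)/√2). Kets absent from the input have amplitude 0.
(|000⟩, |001⟩): (a, b) = (0.6305, 0) → (0.4458, 0.4458)
(|100⟩, |101⟩): (a, b) = (0, -0.1i) → (-0.07071i, 0.07071i)
(|110⟩, |111⟩): (a, b) = (0.4038i, -0.6553) → ((-0.4634 + 0.2855i), (0.4634 + 0.2855i))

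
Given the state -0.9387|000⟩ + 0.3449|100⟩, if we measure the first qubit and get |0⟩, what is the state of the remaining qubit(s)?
-|00⟩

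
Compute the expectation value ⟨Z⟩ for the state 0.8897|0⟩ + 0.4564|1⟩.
0.5833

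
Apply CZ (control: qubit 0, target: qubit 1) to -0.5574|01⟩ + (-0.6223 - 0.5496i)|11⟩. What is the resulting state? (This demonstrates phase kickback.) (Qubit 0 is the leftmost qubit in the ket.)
-0.5574|01⟩ + (0.6223 + 0.5496i)|11⟩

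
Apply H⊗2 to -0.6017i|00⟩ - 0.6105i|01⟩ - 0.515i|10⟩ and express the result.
-0.8636i|00⟩ - 0.2531i|01⟩ - 0.3486i|10⟩ + 0.2619i|11⟩

H⊗2 gives amp(|y⟩) = (1/2) Σ_x (−1)^(x·y) amp(|x⟩), where x·y is the number of positions in which both x and y have a 1.
|00⟩: (-0.6017i - 0.6105i - 0.515i)/2 = -0.8636i
|01⟩: (-0.6017i + 0.6105i - 0.515i)/2 = -0.2531i
|10⟩: (-0.6017i - 0.6105i + 0.515i)/2 = -0.3486i
|11⟩: (-0.6017i + 0.6105i + 0.515i)/2 = 0.2619i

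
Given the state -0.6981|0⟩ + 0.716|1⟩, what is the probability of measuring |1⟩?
0.5127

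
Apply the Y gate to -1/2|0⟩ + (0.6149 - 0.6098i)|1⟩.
(-0.6098 - 0.6149i)|0⟩ - (1/2)i|1⟩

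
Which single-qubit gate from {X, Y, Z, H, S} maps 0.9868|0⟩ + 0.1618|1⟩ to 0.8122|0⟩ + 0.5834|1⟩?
H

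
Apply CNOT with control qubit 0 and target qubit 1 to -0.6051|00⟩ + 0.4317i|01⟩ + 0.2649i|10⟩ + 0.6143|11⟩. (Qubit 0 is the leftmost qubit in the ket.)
-0.6051|00⟩ + 0.4317i|01⟩ + 0.6143|10⟩ + 0.2649i|11⟩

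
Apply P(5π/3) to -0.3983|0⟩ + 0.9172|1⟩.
-0.3983|0⟩ + (0.4586 - 0.7943i)|1⟩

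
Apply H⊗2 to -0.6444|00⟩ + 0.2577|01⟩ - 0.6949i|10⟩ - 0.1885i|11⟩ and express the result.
(-0.1934 - 0.4417i)|00⟩ + (-0.4511 - 0.2532i)|01⟩ + (-0.1934 + 0.4417i)|10⟩ + (-0.4511 + 0.2532i)|11⟩

H⊗2 gives amp(|y⟩) = (1/2) Σ_x (−1)^(x·y) amp(|x⟩), where x·y is the number of positions in which both x and y have a 1.
|00⟩: (-0.6444 + 0.2577 - 0.6949i - 0.1885i)/2 = (-0.1934 - 0.4417i)
|01⟩: (-0.6444 - 0.2577 - 0.6949i + 0.1885i)/2 = (-0.4511 - 0.2532i)
|10⟩: (-0.6444 + 0.2577 + 0.6949i + 0.1885i)/2 = (-0.1934 + 0.4417i)
|11⟩: (-0.6444 - 0.2577 + 0.6949i - 0.1885i)/2 = (-0.4511 + 0.2532i)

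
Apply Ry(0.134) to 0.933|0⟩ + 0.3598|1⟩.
0.9068|0⟩ + 0.4215|1⟩

Ry(0.134) = [[cos(θ/2), −sin(θ/2)], [sin(θ/2), cos(θ/2)]]; θ = 0.134, cos(θ/2) ≈ 0.997756, sin(θ/2) ≈ 0.0669499.
With a = amp(|0⟩) = 0.933 and b = amp(|1⟩) = 0.3598:
new amp(|0⟩) = (0.997756)·a + (-0.0669499)·b = 0.9068
new amp(|1⟩) = (0.0669499)·a + (0.997756)·b = 0.4215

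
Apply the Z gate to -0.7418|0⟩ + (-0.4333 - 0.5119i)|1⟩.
-0.7418|0⟩ + (0.4333 + 0.5119i)|1⟩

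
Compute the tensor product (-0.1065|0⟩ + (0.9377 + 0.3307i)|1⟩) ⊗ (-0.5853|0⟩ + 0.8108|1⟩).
0.06233|00⟩ - 0.08635|01⟩ + (-0.5488 - 0.1936i)|10⟩ + (0.7603 + 0.2681i)|11⟩

amp(|b₁b₂…⟩) = product of the factor amplitudes for bits b₁, b₂, …; only kets whose every factor amplitude is nonzero survive.
|00⟩: (-0.1065)(-0.5853) = 0.06233
|01⟩: (-0.1065)(0.8108) = -0.08635
|10⟩: (0.9377 + 0.3307i)(-0.5853) = (-0.5488 - 0.1936i)
|11⟩: (0.9377 + 0.3307i)(0.8108) = (0.7603 + 0.2681i)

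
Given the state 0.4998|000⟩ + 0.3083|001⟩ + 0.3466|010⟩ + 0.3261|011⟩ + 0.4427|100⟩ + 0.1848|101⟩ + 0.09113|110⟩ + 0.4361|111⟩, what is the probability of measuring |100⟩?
0.196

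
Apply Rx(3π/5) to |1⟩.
-0.809i|0⟩ + 0.5878|1⟩

Rx(3π/5) = [[cos(θ/2), −i·sin(θ/2)], [−i·sin(θ/2), cos(θ/2)]]; θ = 3π/5, cos(θ/2) ≈ 0.587785, sin(θ/2) ≈ 0.809017.
With a = amp(|0⟩) = 0 and b = amp(|1⟩) = 1:
new amp(|0⟩) = (0.587785)·a + (-0.809017i)·b = -0.809i
new amp(|1⟩) = (-0.809017i)·a + (0.587785)·b = 0.5878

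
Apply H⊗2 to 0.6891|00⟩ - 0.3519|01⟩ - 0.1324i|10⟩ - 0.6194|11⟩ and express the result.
(-0.1411 - 0.0662i)|00⟩ + (0.8302 - 0.0662i)|01⟩ + (0.4783 + 0.0662i)|10⟩ + (0.2108 + 0.0662i)|11⟩

H⊗2 gives amp(|y⟩) = (1/2) Σ_x (−1)^(x·y) amp(|x⟩), where x·y is the number of positions in which both x and y have a 1.
|00⟩: (0.6891 - 0.3519 - 0.1324i - 0.6194)/2 = (-0.1411 - 0.0662i)
|01⟩: (0.6891 + 0.3519 - 0.1324i + 0.6194)/2 = (0.8302 - 0.0662i)
|10⟩: (0.6891 - 0.3519 + 0.1324i + 0.6194)/2 = (0.4783 + 0.0662i)
|11⟩: (0.6891 + 0.3519 + 0.1324i - 0.6194)/2 = (0.2108 + 0.0662i)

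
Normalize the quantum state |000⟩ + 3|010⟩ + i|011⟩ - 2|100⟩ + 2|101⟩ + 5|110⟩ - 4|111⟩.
0.1291|000⟩ + 0.3873|010⟩ + 0.1291i|011⟩ - 0.2582|100⟩ + 0.2582|101⟩ + 0.6455|110⟩ - 0.5164|111⟩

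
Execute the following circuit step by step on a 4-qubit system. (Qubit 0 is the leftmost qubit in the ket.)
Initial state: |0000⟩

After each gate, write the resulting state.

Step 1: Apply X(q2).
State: |0010⟩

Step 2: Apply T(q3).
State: |0010⟩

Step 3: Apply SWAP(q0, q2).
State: |1000⟩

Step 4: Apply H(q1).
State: 1/√2|1000⟩ + 1/√2|1100⟩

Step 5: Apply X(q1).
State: 1/√2|1000⟩ + 1/√2|1100⟩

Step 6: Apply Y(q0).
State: -(1/√2)i|0000⟩ - (1/√2)i|0100⟩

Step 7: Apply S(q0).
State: -(1/√2)i|0000⟩ - (1/√2)i|0100⟩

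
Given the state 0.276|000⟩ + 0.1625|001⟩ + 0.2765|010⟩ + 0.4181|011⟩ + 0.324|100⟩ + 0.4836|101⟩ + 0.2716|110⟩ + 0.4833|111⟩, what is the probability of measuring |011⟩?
0.1748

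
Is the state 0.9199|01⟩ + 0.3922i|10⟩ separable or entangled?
Entangled

Writing the state as a|00⟩ + b|01⟩ + c|10⟩ + d|11⟩, it is a product state iff ad − bc = 0.
Here (a, b, c, d) = (0, 0.9199, 0.3922i, 0): ad − bc = (0)(0) − (0.9199)(0.3922i) = -0.3608i ≠ 0, so the state is entangled.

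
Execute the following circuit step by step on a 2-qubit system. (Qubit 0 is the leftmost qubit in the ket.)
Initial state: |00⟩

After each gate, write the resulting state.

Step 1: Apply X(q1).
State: |01⟩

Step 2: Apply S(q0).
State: |01⟩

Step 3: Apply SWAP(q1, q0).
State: |10⟩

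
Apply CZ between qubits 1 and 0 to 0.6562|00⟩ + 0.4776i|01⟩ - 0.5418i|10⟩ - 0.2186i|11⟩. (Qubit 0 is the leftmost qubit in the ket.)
0.6562|00⟩ + 0.4776i|01⟩ - 0.5418i|10⟩ + 0.2186i|11⟩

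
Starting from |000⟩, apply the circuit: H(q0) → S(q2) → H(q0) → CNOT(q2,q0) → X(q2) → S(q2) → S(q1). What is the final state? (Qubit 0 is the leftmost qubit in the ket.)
i|001⟩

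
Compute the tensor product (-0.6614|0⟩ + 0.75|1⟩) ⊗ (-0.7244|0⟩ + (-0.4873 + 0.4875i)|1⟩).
0.4791|00⟩ + (0.3223 - 0.3224i)|01⟩ - 0.5433|10⟩ + (-0.3655 + 0.3656i)|11⟩

amp(|b₁b₂…⟩) = product of the factor amplitudes for bits b₁, b₂, …; only kets whose every factor amplitude is nonzero survive.
|00⟩: (-0.6614)(-0.7244) = 0.4791
|01⟩: (-0.6614)(-0.4873 + 0.4875i) = (0.3223 - 0.3224i)
|10⟩: (0.75)(-0.7244) = -0.5433
|11⟩: (0.75)(-0.4873 + 0.4875i) = (-0.3655 + 0.3656i)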